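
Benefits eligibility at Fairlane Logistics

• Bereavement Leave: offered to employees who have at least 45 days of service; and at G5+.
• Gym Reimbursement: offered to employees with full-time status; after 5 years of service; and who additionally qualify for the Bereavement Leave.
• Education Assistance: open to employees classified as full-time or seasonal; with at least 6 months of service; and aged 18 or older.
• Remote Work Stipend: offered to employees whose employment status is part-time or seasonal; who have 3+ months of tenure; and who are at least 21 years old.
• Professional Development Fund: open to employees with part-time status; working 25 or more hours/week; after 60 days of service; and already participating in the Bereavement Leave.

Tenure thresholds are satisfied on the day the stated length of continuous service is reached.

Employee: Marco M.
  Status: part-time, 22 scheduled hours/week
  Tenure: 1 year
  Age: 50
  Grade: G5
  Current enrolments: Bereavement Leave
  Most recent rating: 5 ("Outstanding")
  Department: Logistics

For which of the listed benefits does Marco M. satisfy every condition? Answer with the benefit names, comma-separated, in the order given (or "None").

Bereavement Leave, Remote Work Stipend

Bereavement Leave — service 1 year ≥ 45 days ✓; grade G5 ≥ G5 ✓ → eligible.
Gym Reimbursement — status part-time ✗ (requires full-time) → not eligible.
Education Assistance — status part-time ✗ (requires full-time or seasonal) → not eligible.
Remote Work Stipend — status part-time ✓; service 1 year ≥ 3 months (≈90 days) ✓; age 50 ≥ 21 ✓ → eligible.
Professional Development Fund — status part-time ✓; 22 hrs/wk < 25 ✗ → not eligible.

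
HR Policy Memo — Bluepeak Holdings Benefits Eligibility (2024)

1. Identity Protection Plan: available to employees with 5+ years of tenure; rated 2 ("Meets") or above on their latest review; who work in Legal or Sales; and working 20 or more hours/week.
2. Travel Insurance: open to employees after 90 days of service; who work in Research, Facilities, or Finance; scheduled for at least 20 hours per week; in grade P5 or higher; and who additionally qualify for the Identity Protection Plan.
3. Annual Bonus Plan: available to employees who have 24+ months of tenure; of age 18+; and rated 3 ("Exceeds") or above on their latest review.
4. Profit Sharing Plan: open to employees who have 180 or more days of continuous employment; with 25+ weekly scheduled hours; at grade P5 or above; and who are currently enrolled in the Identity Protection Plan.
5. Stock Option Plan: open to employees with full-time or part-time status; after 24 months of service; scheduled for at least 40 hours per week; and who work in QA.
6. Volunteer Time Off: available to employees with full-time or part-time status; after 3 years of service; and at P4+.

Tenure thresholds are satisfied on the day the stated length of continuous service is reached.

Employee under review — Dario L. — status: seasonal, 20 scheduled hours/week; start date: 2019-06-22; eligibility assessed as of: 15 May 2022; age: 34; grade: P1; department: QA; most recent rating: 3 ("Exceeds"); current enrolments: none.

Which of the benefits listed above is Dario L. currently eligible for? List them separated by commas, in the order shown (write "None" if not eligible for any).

Annual Bonus Plan

Service from 2019-06-22 to 15 May 2022: 1058 days.
Identity Protection Plan — service 1058 days < 5 years (≈1825 days) ✗ → not eligible.
Travel Insurance — service 1058 days ≥ 90 days ✓; dept QA ✗ → not eligible.
Annual Bonus Plan — service 1058 days ≥ 24 months (≈720 days) ✓; age 34 ≥ 18 ✓; rating 3 ≥ 3 ✓ → eligible.
Profit Sharing Plan — service 1058 days ≥ 180 days ✓; 20 hrs/wk < 25 ✗ → not eligible.
Stock Option Plan — status seasonal ✗ (requires full-time or part-time) → not eligible.
Volunteer Time Off — status seasonal ✗ (requires full-time or part-time) → not eligible.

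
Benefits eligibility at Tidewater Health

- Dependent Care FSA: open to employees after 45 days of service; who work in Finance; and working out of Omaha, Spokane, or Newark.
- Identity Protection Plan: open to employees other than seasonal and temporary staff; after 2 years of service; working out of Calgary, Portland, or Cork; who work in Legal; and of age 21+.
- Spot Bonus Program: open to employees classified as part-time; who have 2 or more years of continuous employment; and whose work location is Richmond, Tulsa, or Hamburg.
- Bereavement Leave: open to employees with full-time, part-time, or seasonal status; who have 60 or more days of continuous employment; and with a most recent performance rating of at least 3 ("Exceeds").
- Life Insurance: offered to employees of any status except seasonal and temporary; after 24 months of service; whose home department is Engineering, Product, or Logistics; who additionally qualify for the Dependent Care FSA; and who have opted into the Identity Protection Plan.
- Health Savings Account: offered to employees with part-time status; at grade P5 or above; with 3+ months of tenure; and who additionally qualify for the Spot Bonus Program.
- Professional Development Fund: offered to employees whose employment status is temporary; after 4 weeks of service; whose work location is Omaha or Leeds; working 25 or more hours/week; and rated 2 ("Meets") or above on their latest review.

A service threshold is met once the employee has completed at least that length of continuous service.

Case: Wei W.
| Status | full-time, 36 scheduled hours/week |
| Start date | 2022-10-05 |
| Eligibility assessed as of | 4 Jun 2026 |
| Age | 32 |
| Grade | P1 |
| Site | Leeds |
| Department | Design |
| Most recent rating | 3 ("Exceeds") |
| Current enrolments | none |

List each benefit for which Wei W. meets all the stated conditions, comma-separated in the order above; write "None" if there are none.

Bereavement Leave

Service from 2022-10-05 to 4 Jun 2026: 1338 days.
Dependent Care FSA — service 1338 days ≥ 45 days ✓; dept Design ✗ → not eligible.
Identity Protection Plan — status full-time ✓ (not excluded); service 1338 days ≥ 2 years (≈730 days) ✓; site Leeds ✗ (not Calgary, Portland, or Cork) → not eligible.
Spot Bonus Program — status full-time ✗ (requires part-time) → not eligible.
Bereavement Leave — status full-time ✓; service 1338 days ≥ 60 days ✓; rating 3 ≥ 3 ✓ → eligible.
Life Insurance — status full-time ✓ (not excluded); service 1338 days ≥ 24 months (≈720 days) ✓; dept Design ✗ → not eligible.
Health Savings Account — status full-time ✗ (requires part-time) → not eligible.
Professional Development Fund — status full-time ✗ (requires temporary) → not eligible.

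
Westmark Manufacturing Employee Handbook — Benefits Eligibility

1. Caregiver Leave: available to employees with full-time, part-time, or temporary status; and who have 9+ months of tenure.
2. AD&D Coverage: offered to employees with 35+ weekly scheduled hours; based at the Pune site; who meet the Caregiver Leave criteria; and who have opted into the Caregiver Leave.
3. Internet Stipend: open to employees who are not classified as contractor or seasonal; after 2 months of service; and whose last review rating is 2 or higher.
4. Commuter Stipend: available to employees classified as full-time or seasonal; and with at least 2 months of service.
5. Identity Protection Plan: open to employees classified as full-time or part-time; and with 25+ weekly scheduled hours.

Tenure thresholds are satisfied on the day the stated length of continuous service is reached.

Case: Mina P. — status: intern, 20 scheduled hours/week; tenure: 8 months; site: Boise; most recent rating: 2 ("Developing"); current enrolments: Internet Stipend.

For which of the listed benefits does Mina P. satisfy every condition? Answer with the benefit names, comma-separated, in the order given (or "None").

Internet Stipend

Caregiver Leave — status intern ✗ (requires full-time, part-time, or temporary) → not eligible.
AD&D Coverage — 20 hrs/wk < 35 ✗ → not eligible.
Internet Stipend — status intern ✓ (not excluded); service 8 months ≥ 2 months ✓; rating 2 ≥ 2 ✓ → eligible.
Commuter Stipend — status intern ✗ (requires full-time or seasonal) → not eligible.
Identity Protection Plan — status intern ✗ (requires full-time or part-time) → not eligible.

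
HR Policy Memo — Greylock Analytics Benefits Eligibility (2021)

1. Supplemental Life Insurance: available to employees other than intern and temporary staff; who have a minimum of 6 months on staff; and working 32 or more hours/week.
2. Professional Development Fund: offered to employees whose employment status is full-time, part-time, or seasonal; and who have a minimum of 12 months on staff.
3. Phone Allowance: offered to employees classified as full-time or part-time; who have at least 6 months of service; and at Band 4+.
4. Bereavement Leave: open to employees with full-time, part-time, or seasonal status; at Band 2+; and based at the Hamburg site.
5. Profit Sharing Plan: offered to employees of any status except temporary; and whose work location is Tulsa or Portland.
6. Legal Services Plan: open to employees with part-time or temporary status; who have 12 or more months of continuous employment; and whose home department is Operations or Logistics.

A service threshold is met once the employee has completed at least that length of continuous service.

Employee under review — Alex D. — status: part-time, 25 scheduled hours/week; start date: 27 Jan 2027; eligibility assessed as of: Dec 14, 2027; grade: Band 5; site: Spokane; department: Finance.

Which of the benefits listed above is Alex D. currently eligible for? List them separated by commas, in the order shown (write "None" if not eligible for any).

Phone Allowance

Service from 27 Jan 2027 to Dec 14, 2027: 321 days.
Supplemental Life Insurance — status part-time ✓ (not excluded); service 321 days ≥ 6 months (≈180 days) ✓; 25 hrs/wk < 32 ✗ → not eligible.
Professional Development Fund — status part-time ✓; service 321 days < 12 months (≈360 days) ✗ → not eligible.
Phone Allowance — status part-time ✓; service 321 days ≥ 6 months (≈180 days) ✓; grade Band 5 ≥ Band 4 ✓ → eligible.
Bereavement Leave — status part-time ✓; grade Band 5 ≥ Band 2 ✓; site Spokane ✗ (not Hamburg) → not eligible.
Profit Sharing Plan — status part-time ✓ (not excluded); site Spokane ✗ (not Tulsa or Portland) → not eligible.
Legal Services Plan — status part-time ✓; service 321 days < 12 months (≈360 days) ✗ → not eligible.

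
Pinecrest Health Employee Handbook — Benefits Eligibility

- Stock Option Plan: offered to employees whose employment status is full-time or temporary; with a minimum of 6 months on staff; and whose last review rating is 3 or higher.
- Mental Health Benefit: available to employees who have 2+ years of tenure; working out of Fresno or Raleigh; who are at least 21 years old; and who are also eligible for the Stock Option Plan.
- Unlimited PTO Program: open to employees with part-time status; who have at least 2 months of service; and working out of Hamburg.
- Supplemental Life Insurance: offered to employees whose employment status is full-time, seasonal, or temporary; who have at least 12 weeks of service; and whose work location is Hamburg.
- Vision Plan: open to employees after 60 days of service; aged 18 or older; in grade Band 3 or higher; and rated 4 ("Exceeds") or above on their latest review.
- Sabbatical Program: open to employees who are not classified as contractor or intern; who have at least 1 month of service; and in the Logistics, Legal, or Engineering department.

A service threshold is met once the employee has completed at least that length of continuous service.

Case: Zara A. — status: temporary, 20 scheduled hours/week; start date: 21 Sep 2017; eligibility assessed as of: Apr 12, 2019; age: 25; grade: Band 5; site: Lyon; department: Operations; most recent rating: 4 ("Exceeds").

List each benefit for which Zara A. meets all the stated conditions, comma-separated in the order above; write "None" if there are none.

Service from 21 Sep 2017 to Apr 12, 2019: 568 days.
Stock Option Plan — status temporary ✓; service 568 days ≥ 6 months (≈180 days) ✓; rating 4 ≥ 3 ✓ → eligible.
Mental Health Benefit — service 568 days < 2 years (≈730 days) ✗ → not eligible.
Unlimited PTO Program — status temporary ✗ (requires part-time) → not eligible.
Supplemental Life Insurance — status temporary ✓; service 568 days ≥ 12 weeks (≈84 days) ✓; site Lyon ✗ (not Hamburg) → not eligible.
Vision Plan — service 568 days ≥ 60 days ✓; age 25 ≥ 18 ✓; grade Band 5 ≥ Band 3 ✓; rating 4 ≥ 4 ✓ → eligible.
Sabbatical Program — status temporary ✓ (not excluded); service 568 days ≥ 1 month (≈30 days) ✓; dept Operations ✗ → not eligible.

Stock Option Plan, Vision Plan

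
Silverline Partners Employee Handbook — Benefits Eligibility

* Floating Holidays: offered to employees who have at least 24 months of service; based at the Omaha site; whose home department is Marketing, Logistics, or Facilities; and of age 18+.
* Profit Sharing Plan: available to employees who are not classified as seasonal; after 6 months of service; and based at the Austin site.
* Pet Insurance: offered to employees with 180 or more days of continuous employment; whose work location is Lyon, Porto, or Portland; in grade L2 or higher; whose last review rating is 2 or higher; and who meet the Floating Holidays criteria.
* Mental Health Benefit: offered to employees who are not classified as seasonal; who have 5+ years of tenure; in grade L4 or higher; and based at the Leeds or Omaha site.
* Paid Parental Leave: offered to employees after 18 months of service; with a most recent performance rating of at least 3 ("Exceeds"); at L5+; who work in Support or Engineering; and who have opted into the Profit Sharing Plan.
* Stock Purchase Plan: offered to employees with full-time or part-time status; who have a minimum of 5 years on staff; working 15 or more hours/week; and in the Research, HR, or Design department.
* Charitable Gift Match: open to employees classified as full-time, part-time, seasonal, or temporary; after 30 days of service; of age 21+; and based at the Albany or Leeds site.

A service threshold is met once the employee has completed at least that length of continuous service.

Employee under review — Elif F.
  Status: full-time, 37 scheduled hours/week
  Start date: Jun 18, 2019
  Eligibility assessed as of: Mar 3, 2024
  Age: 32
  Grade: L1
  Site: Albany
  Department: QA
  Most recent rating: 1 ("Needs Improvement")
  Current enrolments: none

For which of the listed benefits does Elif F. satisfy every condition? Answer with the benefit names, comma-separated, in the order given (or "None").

Service from Jun 18, 2019 to Mar 3, 2024: 1720 days.
Floating Holidays — service 1720 days ≥ 24 months (≈720 days) ✓; site Albany ✗ (not Omaha) → not eligible.
Profit Sharing Plan — status full-time ✓ (not excluded); service 1720 days ≥ 6 months (≈180 days) ✓; site Albany ✗ (not Austin) → not eligible.
Pet Insurance — service 1720 days ≥ 180 days ✓; site Albany ✗ (not Lyon, Porto, or Portland) → not eligible.
Mental Health Benefit — status full-time ✓ (not excluded); service 1720 days < 5 years (≈1825 days) ✗ → not eligible.
Paid Parental Leave — service 1720 days ≥ 18 months (≈540 days) ✓; rating 1 < 3 ✗ → not eligible.
Stock Purchase Plan — status full-time ✓; service 1720 days < 5 years (≈1825 days) ✗ → not eligible.
Charitable Gift Match — status full-time ✓; service 1720 days ≥ 30 days ✓; age 32 ≥ 21 ✓; site Albany ✓ → eligible.

Charitable Gift Match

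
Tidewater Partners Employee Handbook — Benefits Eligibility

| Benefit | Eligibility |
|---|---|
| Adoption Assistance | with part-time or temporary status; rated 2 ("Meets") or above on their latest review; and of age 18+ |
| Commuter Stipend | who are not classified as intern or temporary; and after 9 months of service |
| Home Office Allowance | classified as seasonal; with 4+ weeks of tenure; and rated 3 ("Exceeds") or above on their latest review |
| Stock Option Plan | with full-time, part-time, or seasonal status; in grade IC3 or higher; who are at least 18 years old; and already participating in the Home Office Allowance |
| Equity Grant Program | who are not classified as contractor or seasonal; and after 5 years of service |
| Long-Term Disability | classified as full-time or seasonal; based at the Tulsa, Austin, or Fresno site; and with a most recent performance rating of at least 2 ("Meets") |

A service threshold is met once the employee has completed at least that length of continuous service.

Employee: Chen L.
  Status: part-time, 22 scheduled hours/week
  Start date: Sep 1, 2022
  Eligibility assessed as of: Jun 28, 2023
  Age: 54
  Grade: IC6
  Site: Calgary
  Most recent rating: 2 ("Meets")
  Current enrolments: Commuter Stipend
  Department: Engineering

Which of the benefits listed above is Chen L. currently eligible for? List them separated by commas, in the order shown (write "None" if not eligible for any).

Service from Sep 1, 2022 to Jun 28, 2023: 300 days.
Adoption Assistance — status part-time ✓; rating 2 ≥ 2 ✓; age 54 ≥ 18 ✓ → eligible.
Commuter Stipend — status part-time ✓ (not excluded); service 300 days ≥ 9 months (≈270 days) ✓ → eligible.
Home Office Allowance — status part-time ✗ (requires seasonal) → not eligible.
Stock Option Plan — status part-time ✓; grade IC6 ≥ IC3 ✓; age 54 ≥ 18 ✓; not enrolled in Home Office Allowance ✗ → not eligible.
Equity Grant Program — status part-time ✓ (not excluded); service 300 days < 5 years (≈1825 days) ✗ → not eligible.
Long-Term Disability — status part-time ✗ (requires full-time or seasonal) → not eligible.

Adoption Assistance, Commuter Stipend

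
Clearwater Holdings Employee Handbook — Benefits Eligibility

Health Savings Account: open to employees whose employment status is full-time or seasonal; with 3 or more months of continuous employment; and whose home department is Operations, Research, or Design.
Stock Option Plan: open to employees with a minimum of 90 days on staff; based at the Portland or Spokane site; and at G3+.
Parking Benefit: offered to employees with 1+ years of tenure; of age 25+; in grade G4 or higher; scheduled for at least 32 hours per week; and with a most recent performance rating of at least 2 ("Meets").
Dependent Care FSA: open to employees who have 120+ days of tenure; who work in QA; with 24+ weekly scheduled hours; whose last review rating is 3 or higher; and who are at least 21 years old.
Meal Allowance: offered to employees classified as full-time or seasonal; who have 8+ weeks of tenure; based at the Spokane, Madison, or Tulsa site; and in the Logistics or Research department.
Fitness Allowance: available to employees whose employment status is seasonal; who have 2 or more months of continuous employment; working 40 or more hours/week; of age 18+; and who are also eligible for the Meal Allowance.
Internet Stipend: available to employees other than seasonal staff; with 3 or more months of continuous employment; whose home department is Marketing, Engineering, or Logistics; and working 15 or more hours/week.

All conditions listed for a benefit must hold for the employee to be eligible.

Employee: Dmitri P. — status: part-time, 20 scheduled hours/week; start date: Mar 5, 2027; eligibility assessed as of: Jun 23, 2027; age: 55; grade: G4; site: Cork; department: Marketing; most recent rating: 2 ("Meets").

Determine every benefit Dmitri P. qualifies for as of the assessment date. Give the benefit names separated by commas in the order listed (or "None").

Internet Stipend

Service from Mar 5, 2027 to Jun 23, 2027: 110 days.
Health Savings Account — status part-time ✗ (requires full-time or seasonal) → not eligible.
Stock Option Plan — service 110 days ≥ 90 days ✓; site Cork ✗ (not Portland or Spokane) → not eligible.
Parking Benefit — service 110 days < 1 year (≈365 days) ✗ → not eligible.
Dependent Care FSA — service 110 days < 120 days ✗ → not eligible.
Meal Allowance — status part-time ✗ (requires full-time or seasonal) → not eligible.
Fitness Allowance — status part-time ✗ (requires seasonal) → not eligible.
Internet Stipend — status part-time ✓ (not excluded); service 110 days ≥ 3 months (≈90 days) ✓; dept Marketing ✓; 20 hrs/wk ≥ 15 ✓ → eligible.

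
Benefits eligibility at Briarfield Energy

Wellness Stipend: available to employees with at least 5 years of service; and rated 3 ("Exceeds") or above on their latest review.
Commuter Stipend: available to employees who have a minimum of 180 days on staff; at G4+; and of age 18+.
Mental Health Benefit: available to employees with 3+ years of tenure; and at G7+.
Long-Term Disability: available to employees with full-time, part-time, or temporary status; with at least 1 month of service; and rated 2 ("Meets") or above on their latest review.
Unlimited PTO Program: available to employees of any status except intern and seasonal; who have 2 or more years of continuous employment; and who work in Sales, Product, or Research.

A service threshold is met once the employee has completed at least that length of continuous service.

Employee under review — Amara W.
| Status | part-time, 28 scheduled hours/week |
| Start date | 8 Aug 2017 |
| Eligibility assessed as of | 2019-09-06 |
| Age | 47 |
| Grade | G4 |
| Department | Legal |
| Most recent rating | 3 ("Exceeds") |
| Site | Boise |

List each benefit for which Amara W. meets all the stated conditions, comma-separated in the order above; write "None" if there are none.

Commuter Stipend, Long-Term Disability

Service from 8 Aug 2017 to 2019-09-06: 759 days.
Wellness Stipend — service 759 days < 5 years (≈1825 days) ✗ → not eligible.
Commuter Stipend — service 759 days ≥ 180 days ✓; grade G4 ≥ G4 ✓; age 47 ≥ 18 ✓ → eligible.
Mental Health Benefit — service 759 days < 3 years (≈1095 days) ✗ → not eligible.
Long-Term Disability — status part-time ✓; service 759 days ≥ 1 month (≈30 days) ✓; rating 3 ≥ 2 ✓ → eligible.
Unlimited PTO Program — status part-time ✓ (not excluded); service 759 days ≥ 2 years (≈730 days) ✓; dept Legal ✗ → not eligible.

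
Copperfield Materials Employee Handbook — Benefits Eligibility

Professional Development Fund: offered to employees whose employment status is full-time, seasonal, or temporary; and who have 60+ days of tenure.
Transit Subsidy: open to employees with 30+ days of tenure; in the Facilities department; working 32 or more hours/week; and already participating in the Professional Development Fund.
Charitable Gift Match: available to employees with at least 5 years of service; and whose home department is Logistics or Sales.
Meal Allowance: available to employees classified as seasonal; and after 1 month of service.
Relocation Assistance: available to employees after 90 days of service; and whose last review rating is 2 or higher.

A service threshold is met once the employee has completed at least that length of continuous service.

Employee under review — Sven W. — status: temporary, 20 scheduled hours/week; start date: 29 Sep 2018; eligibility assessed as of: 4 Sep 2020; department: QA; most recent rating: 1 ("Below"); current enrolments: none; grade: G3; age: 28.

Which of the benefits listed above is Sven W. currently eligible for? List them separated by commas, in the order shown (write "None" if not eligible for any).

Professional Development Fund

Service from 29 Sep 2018 to 4 Sep 2020: 706 days.
Professional Development Fund — status temporary ✓; service 706 days ≥ 60 days ✓ → eligible.
Transit Subsidy — service 706 days ≥ 30 days ✓; dept QA ✗ → not eligible.
Charitable Gift Match — service 706 days < 5 years (≈1825 days) ✗ → not eligible.
Meal Allowance — status temporary ✗ (requires seasonal) → not eligible.
Relocation Assistance — service 706 days ≥ 90 days ✓; rating 1 < 2 ✗ → not eligible.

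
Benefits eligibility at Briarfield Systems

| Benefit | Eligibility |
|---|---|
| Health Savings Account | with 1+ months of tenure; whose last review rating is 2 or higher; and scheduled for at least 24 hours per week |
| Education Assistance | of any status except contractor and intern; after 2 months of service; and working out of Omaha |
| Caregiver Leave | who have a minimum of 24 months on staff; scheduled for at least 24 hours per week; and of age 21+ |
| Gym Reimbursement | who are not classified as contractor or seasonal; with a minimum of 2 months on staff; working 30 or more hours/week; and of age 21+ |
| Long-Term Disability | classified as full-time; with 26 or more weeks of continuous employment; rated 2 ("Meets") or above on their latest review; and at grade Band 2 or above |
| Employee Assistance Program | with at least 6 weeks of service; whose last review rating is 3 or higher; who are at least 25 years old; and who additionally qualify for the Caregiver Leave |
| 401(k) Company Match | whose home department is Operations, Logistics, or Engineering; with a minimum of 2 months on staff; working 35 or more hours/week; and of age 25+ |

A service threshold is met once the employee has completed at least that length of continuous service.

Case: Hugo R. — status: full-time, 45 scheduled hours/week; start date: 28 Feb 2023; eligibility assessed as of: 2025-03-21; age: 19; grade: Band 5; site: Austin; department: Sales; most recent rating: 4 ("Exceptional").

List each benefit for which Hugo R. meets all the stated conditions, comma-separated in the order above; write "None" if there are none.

Service from 28 Feb 2023 to 2025-03-21: 752 days.
Health Savings Account — service 752 days ≥ 1 month (≈30 days) ✓; rating 4 ≥ 2 ✓; 45 hrs/wk ≥ 24 ✓ → eligible.
Education Assistance — status full-time ✓ (not excluded); service 752 days ≥ 2 months (≈60 days) ✓; site Austin ✗ (not Omaha) → not eligible.
Caregiver Leave — service 752 days ≥ 24 months (≈720 days) ✓; 45 hrs/wk ≥ 24 ✓; age 19 < 21 ✗ → not eligible.
Gym Reimbursement — status full-time ✓ (not excluded); service 752 days ≥ 2 months (≈60 days) ✓; 45 hrs/wk ≥ 30 ✓; age 19 < 21 ✗ → not eligible.
Long-Term Disability — status full-time ✓; service 752 days ≥ 26 weeks (≈182 days) ✓; rating 4 ≥ 2 ✓; grade Band 5 ≥ Band 2 ✓ → eligible.
Employee Assistance Program — service 752 days ≥ 6 weeks (≈42 days) ✓; rating 4 ≥ 3 ✓; age 19 < 25 ✗ → not eligible.
401(k) Company Match — dept Sales ✗ → not eligible.

Health Savings Account, Long-Term Disability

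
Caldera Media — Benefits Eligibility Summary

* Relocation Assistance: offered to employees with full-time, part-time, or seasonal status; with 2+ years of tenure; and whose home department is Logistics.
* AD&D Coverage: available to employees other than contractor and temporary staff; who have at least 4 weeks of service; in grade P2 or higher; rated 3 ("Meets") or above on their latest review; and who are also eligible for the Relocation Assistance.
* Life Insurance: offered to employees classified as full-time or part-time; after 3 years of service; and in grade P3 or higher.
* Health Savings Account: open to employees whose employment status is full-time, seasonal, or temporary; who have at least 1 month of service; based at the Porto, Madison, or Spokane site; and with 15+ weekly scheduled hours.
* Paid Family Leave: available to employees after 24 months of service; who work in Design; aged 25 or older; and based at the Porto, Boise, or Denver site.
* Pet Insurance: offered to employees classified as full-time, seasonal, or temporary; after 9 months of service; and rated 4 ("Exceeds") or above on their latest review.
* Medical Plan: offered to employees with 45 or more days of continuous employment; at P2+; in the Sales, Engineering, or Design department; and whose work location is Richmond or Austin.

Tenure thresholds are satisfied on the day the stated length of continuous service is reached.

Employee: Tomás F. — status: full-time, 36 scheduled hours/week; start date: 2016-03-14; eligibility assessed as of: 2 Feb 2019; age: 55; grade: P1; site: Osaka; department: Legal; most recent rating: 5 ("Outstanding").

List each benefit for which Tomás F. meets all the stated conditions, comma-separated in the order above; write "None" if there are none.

Pet Insurance

Service from 2016-03-14 to 2 Feb 2019: 1055 days.
Relocation Assistance — status full-time ✓; service 1055 days ≥ 2 years (≈730 days) ✓; dept Legal ✗ → not eligible.
AD&D Coverage — status full-time ✓ (not excluded); service 1055 days ≥ 4 weeks (≈28 days) ✓; grade P1 < P2 ✗ → not eligible.
Life Insurance — status full-time ✓; service 1055 days < 3 years (≈1095 days) ✗ → not eligible.
Health Savings Account — status full-time ✓; service 1055 days ≥ 1 month (≈30 days) ✓; site Osaka ✗ (not Porto, Madison, or Spokane) → not eligible.
Paid Family Leave — service 1055 days ≥ 24 months (≈720 days) ✓; dept Legal ✗ → not eligible.
Pet Insurance — status full-time ✓; service 1055 days ≥ 9 months (≈270 days) ✓; rating 5 ≥ 4 ✓ → eligible.
Medical Plan — service 1055 days ≥ 45 days ✓; grade P1 < P2 ✗ → not eligible.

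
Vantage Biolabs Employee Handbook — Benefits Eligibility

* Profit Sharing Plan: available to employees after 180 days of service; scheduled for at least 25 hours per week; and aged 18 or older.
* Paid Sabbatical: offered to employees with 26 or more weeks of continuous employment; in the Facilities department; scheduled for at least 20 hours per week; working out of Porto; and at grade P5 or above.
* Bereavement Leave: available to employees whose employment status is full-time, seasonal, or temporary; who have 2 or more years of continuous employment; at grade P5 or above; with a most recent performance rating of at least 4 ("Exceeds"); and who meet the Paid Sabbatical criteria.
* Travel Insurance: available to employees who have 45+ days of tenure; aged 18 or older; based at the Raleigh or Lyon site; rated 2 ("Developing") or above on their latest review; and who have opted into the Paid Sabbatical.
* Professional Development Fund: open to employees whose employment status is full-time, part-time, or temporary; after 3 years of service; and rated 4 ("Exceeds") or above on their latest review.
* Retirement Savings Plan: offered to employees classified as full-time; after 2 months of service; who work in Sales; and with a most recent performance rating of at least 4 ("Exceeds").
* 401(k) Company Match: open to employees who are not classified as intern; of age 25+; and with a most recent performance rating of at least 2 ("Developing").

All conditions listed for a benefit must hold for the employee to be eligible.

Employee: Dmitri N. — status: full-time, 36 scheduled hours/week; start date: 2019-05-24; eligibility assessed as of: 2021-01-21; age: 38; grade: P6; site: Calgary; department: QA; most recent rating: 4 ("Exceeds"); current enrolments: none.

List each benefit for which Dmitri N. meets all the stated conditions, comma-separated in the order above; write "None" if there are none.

Profit Sharing Plan, 401(k) Company Match

Service from 2019-05-24 to 2021-01-21: 608 days.
Profit Sharing Plan — service 608 days ≥ 180 days ✓; 36 hrs/wk ≥ 25 ✓; age 38 ≥ 18 ✓ → eligible.
Paid Sabbatical — service 608 days ≥ 26 weeks (≈182 days) ✓; dept QA ✗ → not eligible.
Bereavement Leave — status full-time ✓; service 608 days < 2 years (≈730 days) ✗ → not eligible.
Travel Insurance — service 608 days ≥ 45 days ✓; age 38 ≥ 18 ✓; site Calgary ✗ (not Raleigh or Lyon) → not eligible.
Professional Development Fund — status full-time ✓; service 608 days < 3 years (≈1095 days) ✗ → not eligible.
Retirement Savings Plan — status full-time ✓; service 608 days ≥ 2 months (≈60 days) ✓; dept QA ✗ → not eligible.
401(k) Company Match — status full-time ✓ (not excluded); age 38 ≥ 25 ✓; rating 4 ≥ 2 ✓ → eligible.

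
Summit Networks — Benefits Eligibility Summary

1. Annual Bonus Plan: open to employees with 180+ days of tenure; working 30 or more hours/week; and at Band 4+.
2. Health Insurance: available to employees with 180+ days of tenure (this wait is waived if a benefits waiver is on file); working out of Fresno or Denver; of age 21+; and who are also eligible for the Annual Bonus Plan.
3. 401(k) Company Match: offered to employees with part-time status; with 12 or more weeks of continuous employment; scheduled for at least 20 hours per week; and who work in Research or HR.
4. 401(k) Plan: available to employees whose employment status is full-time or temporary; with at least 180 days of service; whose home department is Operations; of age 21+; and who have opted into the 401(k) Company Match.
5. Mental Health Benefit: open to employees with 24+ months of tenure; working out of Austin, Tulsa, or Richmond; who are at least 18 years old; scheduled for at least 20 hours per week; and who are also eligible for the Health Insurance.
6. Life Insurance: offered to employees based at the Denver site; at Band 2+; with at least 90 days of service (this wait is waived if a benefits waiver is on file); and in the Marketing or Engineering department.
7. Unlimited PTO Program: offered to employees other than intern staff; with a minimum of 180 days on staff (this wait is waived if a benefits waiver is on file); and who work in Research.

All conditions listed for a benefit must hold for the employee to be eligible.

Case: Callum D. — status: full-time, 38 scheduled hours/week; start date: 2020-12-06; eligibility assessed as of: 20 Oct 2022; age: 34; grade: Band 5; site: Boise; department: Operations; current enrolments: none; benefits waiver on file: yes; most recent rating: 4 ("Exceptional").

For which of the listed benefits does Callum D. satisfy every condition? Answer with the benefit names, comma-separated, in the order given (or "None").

Annual Bonus Plan

Service from 2020-12-06 to 20 Oct 2022: 683 days.
Annual Bonus Plan — service 683 days ≥ 180 days ✓; 38 hrs/wk ≥ 30 ✓; grade Band 5 ≥ Band 4 ✓ → eligible.
Health Insurance — benefits waiver on file ✓; site Boise ✗ (not Fresno or Denver) → not eligible.
401(k) Company Match — status full-time ✗ (requires part-time) → not eligible.
401(k) Plan — status full-time ✓; service 683 days ≥ 180 days ✓; dept Operations ✓; age 34 ≥ 21 ✓; not enrolled in 401(k) Company Match ✗ → not eligible.
Mental Health Benefit — service 683 days < 24 months (≈720 days) ✗ → not eligible.
Life Insurance — site Boise ✗ (not Denver) → not eligible.
Unlimited PTO Program — status full-time ✓ (not excluded); benefits waiver on file ✓; dept Operations ✗ → not eligible.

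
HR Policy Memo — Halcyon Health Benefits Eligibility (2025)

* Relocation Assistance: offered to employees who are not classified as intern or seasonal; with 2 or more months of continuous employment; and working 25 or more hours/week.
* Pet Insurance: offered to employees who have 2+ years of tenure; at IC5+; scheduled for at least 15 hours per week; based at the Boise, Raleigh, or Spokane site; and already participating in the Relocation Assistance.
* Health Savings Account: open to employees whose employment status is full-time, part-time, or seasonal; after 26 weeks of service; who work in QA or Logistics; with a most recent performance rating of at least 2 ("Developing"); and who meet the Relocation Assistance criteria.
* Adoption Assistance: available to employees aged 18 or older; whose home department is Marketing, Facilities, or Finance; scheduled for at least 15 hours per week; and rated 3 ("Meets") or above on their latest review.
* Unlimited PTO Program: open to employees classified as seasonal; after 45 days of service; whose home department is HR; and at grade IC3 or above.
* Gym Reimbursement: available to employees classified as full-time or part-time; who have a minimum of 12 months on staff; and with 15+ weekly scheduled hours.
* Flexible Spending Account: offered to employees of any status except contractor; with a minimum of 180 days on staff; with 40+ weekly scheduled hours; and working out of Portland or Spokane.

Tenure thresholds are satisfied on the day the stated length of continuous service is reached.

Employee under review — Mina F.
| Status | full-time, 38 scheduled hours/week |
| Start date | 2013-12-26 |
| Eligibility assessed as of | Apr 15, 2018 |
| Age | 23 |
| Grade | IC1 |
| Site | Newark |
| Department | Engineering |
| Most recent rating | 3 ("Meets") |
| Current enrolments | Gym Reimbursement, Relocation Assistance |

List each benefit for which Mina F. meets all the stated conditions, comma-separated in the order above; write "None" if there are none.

Relocation Assistance, Gym Reimbursement

Service from 2013-12-26 to Apr 15, 2018: 1571 days.
Relocation Assistance — status full-time ✓ (not excluded); service 1571 days ≥ 2 months (≈60 days) ✓; 38 hrs/wk ≥ 25 ✓ → eligible.
Pet Insurance — service 1571 days ≥ 2 years (≈730 days) ✓; grade IC1 < IC5 ✗ → not eligible.
Health Savings Account — status full-time ✓; service 1571 days ≥ 26 weeks (≈182 days) ✓; dept Engineering ✗ → not eligible.
Adoption Assistance — age 23 ≥ 18 ✓; dept Engineering ✗ → not eligible.
Unlimited PTO Program — status full-time ✗ (requires seasonal) → not eligible.
Gym Reimbursement — status full-time ✓; service 1571 days ≥ 12 months (≈360 days) ✓; 38 hrs/wk ≥ 15 ✓ → eligible.
Flexible Spending Account — status full-time ✓ (not excluded); service 1571 days ≥ 180 days ✓; 38 hrs/wk < 40 ✗ → not eligible.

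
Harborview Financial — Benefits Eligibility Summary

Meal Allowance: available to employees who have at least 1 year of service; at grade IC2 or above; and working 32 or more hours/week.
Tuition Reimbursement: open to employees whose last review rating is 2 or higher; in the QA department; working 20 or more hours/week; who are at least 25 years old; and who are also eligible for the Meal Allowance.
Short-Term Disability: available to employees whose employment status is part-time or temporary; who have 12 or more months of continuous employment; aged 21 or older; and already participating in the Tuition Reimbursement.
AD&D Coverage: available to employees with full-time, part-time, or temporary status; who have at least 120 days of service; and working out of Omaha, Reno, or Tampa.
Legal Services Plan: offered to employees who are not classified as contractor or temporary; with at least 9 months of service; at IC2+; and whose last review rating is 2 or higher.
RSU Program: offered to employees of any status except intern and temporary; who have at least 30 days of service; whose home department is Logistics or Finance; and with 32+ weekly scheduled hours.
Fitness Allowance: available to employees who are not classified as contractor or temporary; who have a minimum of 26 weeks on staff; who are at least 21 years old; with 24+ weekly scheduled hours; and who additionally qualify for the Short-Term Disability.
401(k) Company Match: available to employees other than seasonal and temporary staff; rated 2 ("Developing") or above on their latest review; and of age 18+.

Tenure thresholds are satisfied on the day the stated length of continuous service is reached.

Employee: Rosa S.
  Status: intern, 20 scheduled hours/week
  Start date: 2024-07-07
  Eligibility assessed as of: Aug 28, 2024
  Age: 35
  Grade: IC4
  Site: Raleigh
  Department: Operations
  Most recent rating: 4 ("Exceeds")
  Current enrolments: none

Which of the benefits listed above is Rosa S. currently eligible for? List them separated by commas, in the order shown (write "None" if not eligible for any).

401(k) Company Match

Service from 2024-07-07 to Aug 28, 2024: 52 days.
Meal Allowance — service 52 days < 1 year (≈365 days) ✗ → not eligible.
Tuition Reimbursement — rating 4 ≥ 2 ✓; dept Operations ✗ → not eligible.
Short-Term Disability — status intern ✗ (requires part-time or temporary) → not eligible.
AD&D Coverage — status intern ✗ (requires full-time, part-time, or temporary) → not eligible.
Legal Services Plan — status intern ✓ (not excluded); service 52 days < 9 months (≈270 days) ✗ → not eligible.
RSU Program — status intern ✗ (excluded) → not eligible.
Fitness Allowance — status intern ✓ (not excluded); service 52 days < 26 weeks (≈182 days) ✗ → not eligible.
401(k) Company Match — status intern ✓ (not excluded); rating 4 ≥ 2 ✓; age 35 ≥ 18 ✓ → eligible.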